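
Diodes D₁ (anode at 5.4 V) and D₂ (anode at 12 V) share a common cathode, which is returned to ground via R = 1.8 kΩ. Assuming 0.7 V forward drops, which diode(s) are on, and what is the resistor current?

Only D₂ conducts; I_R ≈ 6.3 mA

Assume both conduct. Then node N would need to be at both 5.4−0.7 = 4.7 V and 12−0.7 = 11.3 V, which is impossible.
Assume only D₂ conducts: V_N = 12 − 0.7 = 11.3 V, so I_R = 11.3/1.8 = 6.28 mA.
Check D₁: its anode-to-cathode voltage is 5.4 − 11.3 = -5.9 V < 0.7 V, so it is off. The assumption is consistent.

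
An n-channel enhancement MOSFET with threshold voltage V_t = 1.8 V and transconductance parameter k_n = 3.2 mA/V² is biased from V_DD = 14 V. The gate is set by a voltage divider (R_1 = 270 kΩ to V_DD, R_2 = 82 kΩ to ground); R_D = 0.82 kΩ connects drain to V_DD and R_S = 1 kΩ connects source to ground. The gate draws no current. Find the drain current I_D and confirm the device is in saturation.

V_G = V_DD·R_2/(R_1+R_2) = 14×82/352 = 3.26 V.
Assume saturation: I_D = (k_n/2)(V_GS − V_t)² with V_GS = V_G − I_D·R_S = 3.26 − 1·I_D.
Substituting gives 1.6·I_D² − 5.68·I_D + 3.42 = 0, with roots I_D = 0.768 or 2.78 mA.
The root I_D = 2.78 mA gives V_GS = 0.482 V ≤ V_t, so take I_D = 0.768 mA.
Then V_GS = 2.49 V and V_DS = V_DD − I_D(R_D+R_S) = 14 − 0.768×1.82 = 12.6 V.
Saturation requires V_DS ≥ V_GS − V_t = 0.693 V; 12.6 ≥ 0.693 ✓.

I_D ≈ 0.77 mA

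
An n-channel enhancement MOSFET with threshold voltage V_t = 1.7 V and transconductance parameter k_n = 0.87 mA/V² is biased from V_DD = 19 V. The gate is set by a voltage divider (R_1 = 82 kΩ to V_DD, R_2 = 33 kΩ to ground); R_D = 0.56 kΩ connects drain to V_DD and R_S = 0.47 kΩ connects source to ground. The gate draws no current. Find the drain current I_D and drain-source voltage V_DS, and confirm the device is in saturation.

I_D ≈ 2.7 mA, V_DS ≈ 16 V

V_G = V_DD·R_2/(R_1+R_2) = 19×33/115 = 5.45 V.
Assume saturation: I_D = (k_n/2)(V_GS − V_t)² with V_GS = V_G − I_D·R_S = 5.45 − 0.47·I_D.
Substituting gives 0.0961·I_D² − 2.53·I_D + 6.12 = 0, with roots I_D = 2.69 or 23.7 mA.
The root I_D = 23.7 mA gives V_GS = -5.68 V ≤ V_t, so take I_D = 2.69 mA.
Then V_GS = 4.19 V and V_DS = V_DD − I_D(R_D+R_S) = 19 − 2.69×1.03 = 16.2 V.
Saturation requires V_DS ≥ V_GS − V_t = 2.49 V; 16.2 ≥ 2.49 ✓.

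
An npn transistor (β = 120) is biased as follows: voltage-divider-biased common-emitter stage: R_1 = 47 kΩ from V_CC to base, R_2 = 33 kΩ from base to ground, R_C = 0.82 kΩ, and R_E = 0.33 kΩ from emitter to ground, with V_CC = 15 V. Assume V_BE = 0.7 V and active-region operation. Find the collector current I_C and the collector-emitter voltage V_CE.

Thevenize the base divider: V_Th = V_CC·R_2/(R_1+R_2) = 15×33/80 = 6.19 V, R_Th = R_1‖R_2 = 19.4 kΩ.
Base-emitter loop: V_Th = I_B·R_Th + V_BE + (β+1)I_B·R_E, so I_B = (6.19 − 0.7) / (19.4 + 121×0.33) = 0.0925 mA.
I_C = β·I_B = 120×0.0925 = 11.1 mA, and I_E = (β+1)I_B = 11.2 mA.
V_CE = V_CC − I_C·R_C − I_E·R_E = 15 − 11.1×0.82 − 11.2×0.33 = 2.2 V.
V_CE = 2.2 V > 0.2 V confirms active-region operation.

I_C ≈ 11 mA, V_CE ≈ 2.2 V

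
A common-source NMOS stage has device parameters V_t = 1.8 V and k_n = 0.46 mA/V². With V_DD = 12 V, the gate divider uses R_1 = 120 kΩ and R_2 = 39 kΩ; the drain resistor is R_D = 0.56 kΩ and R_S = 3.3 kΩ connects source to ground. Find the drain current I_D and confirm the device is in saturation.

V_G = V_DD·R_2/(R_1+R_2) = 12×39/159 = 2.94 V.
Assume saturation: I_D = (k_n/2)(V_GS − V_t)² with V_GS = V_G − I_D·R_S = 2.94 − 3.3·I_D.
Substituting gives 2.5·I_D² − 2.74·I_D + 0.301 = 0, with roots I_D = 0.124 or 0.968 mA.
The root I_D = 0.968 mA gives V_GS = -0.252 V ≤ V_t, so take I_D = 0.124 mA.
Then V_GS = 2.53 V and V_DS = V_DD − I_D(R_D+R_S) = 12 − 0.124×3.86 = 11.5 V.
Saturation requires V_DS ≥ V_GS − V_t = 0.734 V; 11.5 ≥ 0.734 ✓.

I_D ≈ 0.12 mA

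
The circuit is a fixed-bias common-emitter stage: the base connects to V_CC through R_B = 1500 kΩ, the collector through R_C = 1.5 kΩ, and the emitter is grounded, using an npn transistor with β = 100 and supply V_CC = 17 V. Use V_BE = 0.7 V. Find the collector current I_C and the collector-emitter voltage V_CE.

I_C ≈ 1.1 mA, V_CE ≈ 15 V

Base loop: V_CC = I_B·R_B + V_BE, so I_B = (17 − 0.7)/1500 kΩ = 0.0109 mA.
In the active region I_C = β·I_B = 100 × 0.0109 = 1.09 mA.
Collector loop: V_CE = V_CC − I_C·R_C = 17 − 1.09×1.5 = 15.4 V.
Since V_CE = 15.4 V > V_CE(sat) ≈ 0.2 V, the transistor is in the active region as assumed.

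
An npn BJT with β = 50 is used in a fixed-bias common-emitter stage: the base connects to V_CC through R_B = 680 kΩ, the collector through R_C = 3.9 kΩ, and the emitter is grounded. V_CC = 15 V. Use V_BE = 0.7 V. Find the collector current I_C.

I_C ≈ 1.1 mA

Base loop: V_CC = I_B·R_B + V_BE, so I_B = (15 − 0.7)/680 kΩ = 0.021 mA.
In the active region I_C = β·I_B = 50 × 0.021 = 1.05 mA.
Collector loop: V_CE = V_CC − I_C·R_C = 15 − 1.05×3.9 = 10.9 V.
Since V_CE = 10.9 V > V_CE(sat) ≈ 0.2 V, the transistor is in the active region as assumed.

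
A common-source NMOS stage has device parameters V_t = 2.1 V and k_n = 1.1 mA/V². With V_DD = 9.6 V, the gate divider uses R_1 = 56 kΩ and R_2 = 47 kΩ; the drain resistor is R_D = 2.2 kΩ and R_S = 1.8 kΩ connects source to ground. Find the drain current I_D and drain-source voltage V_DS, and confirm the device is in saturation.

I_D ≈ 0.66 mA, V_DS ≈ 7 V

V_G = V_DD·R_2/(R_1+R_2) = 9.6×47/103 = 4.38 V.
Assume saturation: I_D = (k_n/2)(V_GS − V_t)² with V_GS = V_G − I_D·R_S = 4.38 − 1.8·I_D.
Substituting gives 1.78·I_D² − 5.52·I_D + 2.86 = 0, with roots I_D = 0.659 or 2.44 mA.
The root I_D = 2.44 mA gives V_GS = -0.00464 V ≤ V_t, so take I_D = 0.659 mA.
Then V_GS = 3.19 V and V_DS = V_DD − I_D(R_D+R_S) = 9.6 − 0.659×4 = 6.96 V.
Saturation requires V_DS ≥ V_GS − V_t = 1.09 V; 6.96 ≥ 1.09 ✓.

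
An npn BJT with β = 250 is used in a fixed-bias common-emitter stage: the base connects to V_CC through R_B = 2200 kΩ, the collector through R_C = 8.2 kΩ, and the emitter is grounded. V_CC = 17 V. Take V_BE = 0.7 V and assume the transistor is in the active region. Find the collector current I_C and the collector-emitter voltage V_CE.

Base loop: V_CC = I_B·R_B + V_BE, so I_B = (17 − 0.7)/2200 kΩ = 0.00741 mA.
In the active region I_C = β·I_B = 250 × 0.00741 = 1.85 mA.
Collector loop: V_CE = V_CC − I_C·R_C = 17 − 1.85×8.2 = 1.81 V.
Since V_CE = 1.81 V > V_CE(sat) ≈ 0.2 V, the transistor is in the active region as assumed.

I_C ≈ 1.9 mA, V_CE ≈ 1.8 V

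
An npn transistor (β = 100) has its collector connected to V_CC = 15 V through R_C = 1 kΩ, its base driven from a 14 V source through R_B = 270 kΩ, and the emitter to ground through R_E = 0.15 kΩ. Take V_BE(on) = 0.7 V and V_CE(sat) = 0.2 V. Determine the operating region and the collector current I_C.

Assume active. Base-emitter loop: I_B = (V_BB − V_BE)/(R_B + (β+1)R_E) = (14 − 0.7)/(270 + 101×0.15) = 0.0466 mA.
I_C = β·I_B = 100×0.0466 = 4.66 mA.
V_CE = V_CC − I_C·R_C − I_E·R_E = 15 − 4.66×1 − 4.71×0.15 = 9.63 V > V_CE(sat), so the active-region assumption holds.

active; I_C ≈ 4.7 mA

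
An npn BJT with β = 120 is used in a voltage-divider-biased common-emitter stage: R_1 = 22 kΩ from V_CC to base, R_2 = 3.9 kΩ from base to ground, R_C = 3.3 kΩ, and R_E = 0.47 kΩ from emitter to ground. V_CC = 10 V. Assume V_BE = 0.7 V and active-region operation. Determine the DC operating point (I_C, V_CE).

Thevenize the base divider: V_Th = V_CC·R_2/(R_1+R_2) = 10×3.9/25.9 = 1.51 V, R_Th = R_1‖R_2 = 3.31 kΩ.
Base-emitter loop: V_Th = I_B·R_Th + V_BE + (β+1)I_B·R_E, so I_B = (1.51 − 0.7) / (3.31 + 121×0.47) = 0.0134 mA.
I_C = β·I_B = 120×0.0134 = 1.61 mA, and I_E = (β+1)I_B = 1.62 mA.
V_CE = V_CC − I_C·R_C − I_E·R_E = 10 − 1.61×3.3 − 1.62×0.47 = 3.94 V.
V_CE = 3.94 V > 0.2 V confirms active-region operation.

I_C ≈ 1.6 mA, V_CE ≈ 3.9 V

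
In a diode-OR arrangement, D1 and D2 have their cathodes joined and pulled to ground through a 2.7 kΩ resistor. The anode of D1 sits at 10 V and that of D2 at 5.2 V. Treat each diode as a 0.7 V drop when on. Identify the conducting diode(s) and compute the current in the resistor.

Only D1 conducts; I_R ≈ 3.4 mA

Assume both conduct. Then node N would need to be at both 10−0.7 = 9.3 V and 5.2−0.7 = 4.5 V, which is impossible.
Assume only D1 conducts: V_N = 10 − 0.7 = 9.3 V, so I_R = 9.3/2.7 = 3.44 mA.
Check D2: its anode-to-cathode voltage is 5.2 − 9.3 = -4.1 V < 0.7 V, so it is off. The assumption is consistent.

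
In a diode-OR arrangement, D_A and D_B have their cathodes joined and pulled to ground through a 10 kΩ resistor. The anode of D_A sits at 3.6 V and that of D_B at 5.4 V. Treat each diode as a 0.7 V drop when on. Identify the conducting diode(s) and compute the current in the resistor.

Only D_B conducts; I_R ≈ 0.47 mA

Assume both conduct. Then node N would need to be at both 3.6−0.7 = 2.9 V and 5.4−0.7 = 4.7 V, which is impossible.
Assume only D_B conducts: V_N = 5.4 − 0.7 = 4.7 V, so I_R = 4.7/10 = 0.47 mA.
Check D_A: its anode-to-cathode voltage is 3.6 − 4.7 = -1.1 V < 0.7 V, so it is off. The assumption is consistent.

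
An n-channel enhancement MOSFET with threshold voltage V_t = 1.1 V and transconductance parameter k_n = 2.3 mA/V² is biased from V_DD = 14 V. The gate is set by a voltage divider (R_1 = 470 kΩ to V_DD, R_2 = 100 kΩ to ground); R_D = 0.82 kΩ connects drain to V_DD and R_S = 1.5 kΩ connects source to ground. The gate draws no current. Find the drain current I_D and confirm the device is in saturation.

I_D ≈ 0.48 mA

V_G = V_DD·R_2/(R_1+R_2) = 14×100/570 = 2.46 V.
Assume saturation: I_D = (k_n/2)(V_GS − V_t)² with V_GS = V_G − I_D·R_S = 2.46 − 1.5·I_D.
Substituting gives 2.59·I_D² − 5.68·I_D + 2.11 = 0, with roots I_D = 0.475 or 1.72 mA.
The root I_D = 1.72 mA gives V_GS = -0.123 V ≤ V_t, so take I_D = 0.475 mA.
Then V_GS = 1.74 V and V_DS = V_DD − I_D(R_D+R_S) = 14 − 0.475×2.32 = 12.9 V.
Saturation requires V_DS ≥ V_GS − V_t = 0.643 V; 12.9 ≥ 0.643 ✓.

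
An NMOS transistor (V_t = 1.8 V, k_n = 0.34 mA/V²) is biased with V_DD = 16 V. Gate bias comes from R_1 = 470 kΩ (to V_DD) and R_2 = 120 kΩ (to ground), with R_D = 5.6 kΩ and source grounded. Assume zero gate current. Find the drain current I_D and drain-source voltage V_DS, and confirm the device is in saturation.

I_D ≈ 0.36 mA, V_DS ≈ 14 V

V_G = V_DD·R_2/(R_1+R_2) = 16×120/590 = 3.25 V. With the source grounded, V_GS = V_G = 3.25 V.
Assume saturation: I_D = (k_n/2)(V_GS − V_t)² = (0.34/2)×(3.25 − 1.8)² = 0.17×1.45² = 0.36 mA.
V_DS = V_DD − I_D·R_D = 16 − 0.36×5.6 = 14 V.
Saturation requires V_DS ≥ V_GS − V_t = 1.45 V; 14 ≥ 1.45 ✓.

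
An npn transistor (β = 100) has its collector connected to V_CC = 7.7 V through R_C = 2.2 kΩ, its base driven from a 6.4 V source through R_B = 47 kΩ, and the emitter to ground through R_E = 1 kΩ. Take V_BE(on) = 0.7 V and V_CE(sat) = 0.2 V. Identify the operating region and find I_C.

Assume active: I_B = (6.4 − 0.7)/(47 + 101×1) = 0.0385 mA, I_C = β·I_B = 3.85 mA.
Then V_CE = 7.7 − 3.85×2.2 − 3.89×1 = -4.66 V < 0.2 V — the active assumption fails.
Re-solve with V_CE = 0.2 V. KCL at the emitter: V_E/R_E = (V_BB−0.7−V_E)/R_B + (V_CC−0.2−V_E)/R_C, giving V_E = 2.39 V.
I_C = (V_CC − 0.2 − V_E)/R_C = (7.5 − 2.39)/2.2 = 2.32 mA.
Check: I_B = (5.7 − 2.39)/47 = 0.0704 mA, and β·I_B = 7.04 mA > I_C, confirming saturation.

saturation; I_C ≈ 2.3 mA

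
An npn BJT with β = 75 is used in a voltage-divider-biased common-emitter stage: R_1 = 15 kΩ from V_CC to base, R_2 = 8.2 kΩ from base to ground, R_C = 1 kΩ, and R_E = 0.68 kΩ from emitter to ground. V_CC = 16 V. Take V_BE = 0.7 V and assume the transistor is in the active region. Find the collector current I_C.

I_C ≈ 6.5 mA

Thevenize the base divider: V_Th = V_CC·R_2/(R_1+R_2) = 16×8.2/23.2 = 5.66 V, R_Th = R_1‖R_2 = 5.3 kΩ.
Base-emitter loop: V_Th = I_B·R_Th + V_BE + (β+1)I_B·R_E, so I_B = (5.66 − 0.7) / (5.3 + 76×0.68) = 0.087 mA.
I_C = β·I_B = 75×0.087 = 6.52 mA, and I_E = (β+1)I_B = 6.61 mA.
V_CE = V_CC − I_C·R_C − I_E·R_E = 16 − 6.52×1 − 6.61×0.68 = 4.98 V.
V_CE = 4.98 V > 0.2 V confirms active-region operation.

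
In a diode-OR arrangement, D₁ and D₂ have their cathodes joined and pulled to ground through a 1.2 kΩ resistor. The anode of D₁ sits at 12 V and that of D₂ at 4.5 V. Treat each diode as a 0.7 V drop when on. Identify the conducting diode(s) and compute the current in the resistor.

Only D₁ conducts; I_R ≈ 9.4 mA

Assume both conduct. Then node N would need to be at both 12−0.7 = 11.3 V and 4.5−0.7 = 3.8 V, which is impossible.
Assume only D₁ conducts: V_N = 12 − 0.7 = 11.3 V, so I_R = 11.3/1.2 = 9.42 mA.
Check D₂: its anode-to-cathode voltage is 4.5 − 11.3 = -6.8 V < 0.7 V, so it is off. The assumption is consistent.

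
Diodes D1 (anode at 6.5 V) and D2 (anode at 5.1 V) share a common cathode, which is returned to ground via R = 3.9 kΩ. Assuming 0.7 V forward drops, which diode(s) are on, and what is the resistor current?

Assume both conduct. Then node N would need to be at both 6.5−0.7 = 5.8 V and 5.1−0.7 = 4.4 V, which is impossible.
Assume only D1 conducts: V_N = 6.5 − 0.7 = 5.8 V, so I_R = 5.8/3.9 = 1.49 mA.
Check D2: its anode-to-cathode voltage is 5.1 − 5.8 = -0.7 V < 0.7 V, so it is off. The assumption is consistent.

Only D1 conducts; I_R ≈ 1.5 mA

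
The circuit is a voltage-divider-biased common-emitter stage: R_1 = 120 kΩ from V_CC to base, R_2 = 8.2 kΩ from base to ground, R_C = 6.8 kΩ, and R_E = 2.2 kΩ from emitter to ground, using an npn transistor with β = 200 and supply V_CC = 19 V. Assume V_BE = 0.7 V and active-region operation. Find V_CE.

Thevenize the base divider: V_Th = V_CC·R_2/(R_1+R_2) = 19×8.2/128 = 1.22 V, R_Th = R_1‖R_2 = 7.68 kΩ.
Base-emitter loop: V_Th = I_B·R_Th + V_BE + (β+1)I_B·R_E, so I_B = (1.22 − 0.7) / (7.68 + 201×2.2) = 0.00115 mA.
I_C = β·I_B = 200×0.00115 = 0.229 mA, and I_E = (β+1)I_B = 0.23 mA.
V_CE = V_CC − I_C·R_C − I_E·R_E = 19 − 0.229×6.8 − 0.23×2.2 = 16.9 V.
V_CE = 16.9 V > 0.2 V confirms active-region operation.

V_CE ≈ 17 V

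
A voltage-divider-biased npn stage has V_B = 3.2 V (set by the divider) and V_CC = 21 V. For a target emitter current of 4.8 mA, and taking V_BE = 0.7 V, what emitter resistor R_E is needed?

R_E ≈ 0.52 kΩ

V_E = V_B − V_BE = 3.2 − 0.7 = 2.5 V.
R_E = V_E / I_E = 2.5 / 4.8 = 0.521 kΩ.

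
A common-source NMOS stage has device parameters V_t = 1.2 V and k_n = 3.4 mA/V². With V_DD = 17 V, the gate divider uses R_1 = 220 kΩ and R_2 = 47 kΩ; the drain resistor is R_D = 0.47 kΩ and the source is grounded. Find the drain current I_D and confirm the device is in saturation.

I_D ≈ 5.5 mA

V_G = V_DD·R_2/(R_1+R_2) = 17×47/267 = 2.99 V. With the source grounded, V_GS = V_G = 2.99 V.
Assume saturation: I_D = (k_n/2)(V_GS − V_t)² = (3.4/2)×(2.99 − 1.2)² = 1.7×1.79² = 5.46 mA.
V_DS = V_DD − I_D·R_D = 17 − 5.46×0.47 = 14.4 V.
Saturation requires V_DS ≥ V_GS − V_t = 1.79 V; 14.4 ≥ 1.79 ✓.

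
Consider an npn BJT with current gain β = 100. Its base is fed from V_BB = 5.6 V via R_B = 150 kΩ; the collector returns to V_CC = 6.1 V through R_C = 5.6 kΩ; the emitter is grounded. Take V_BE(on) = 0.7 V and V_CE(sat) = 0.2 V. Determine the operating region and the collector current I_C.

Assume active: I_B = (5.6 − 0.7)/150 = 0.0327 mA, giving I_C = β·I_B = 3.27 mA.
But then V_CE = 6.1 − 3.27×5.6 = -12.2 V < V_CE(sat) = 0.2 V — impossible in the active region.
So the transistor is saturated. With V_CE = 0.2 V, I_C = (V_CC − 0.2)/R_C = 5.9/5.6 = 1.05 mA.
Check: β·I_B = 3.27 mA > I_C = 1.05 mA, confirming saturation.

saturation; I_C ≈ 1.1 mA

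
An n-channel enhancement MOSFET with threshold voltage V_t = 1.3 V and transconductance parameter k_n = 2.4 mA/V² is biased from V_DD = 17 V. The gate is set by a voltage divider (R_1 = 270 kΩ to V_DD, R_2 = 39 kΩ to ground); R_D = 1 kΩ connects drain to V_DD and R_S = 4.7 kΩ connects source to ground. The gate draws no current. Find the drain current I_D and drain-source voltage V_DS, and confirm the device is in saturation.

V_G = V_DD·R_2/(R_1+R_2) = 17×39/309 = 2.15 V.
Assume saturation: I_D = (k_n/2)(V_GS − V_t)² with V_GS = V_G − I_D·R_S = 2.15 − 4.7·I_D.
Substituting gives 26.5·I_D² − 10.5·I_D + 0.858 = 0, with roots I_D = 0.114 or 0.283 mA.
The root I_D = 0.283 mA gives V_GS = 0.814 V ≤ V_t, so take I_D = 0.114 mA.
Then V_GS = 1.61 V and V_DS = V_DD − I_D(R_D+R_S) = 17 − 0.114×5.7 = 16.3 V.
Saturation requires V_DS ≥ V_GS − V_t = 0.309 V; 16.3 ≥ 0.309 ✓.

I_D ≈ 0.11 mA, V_DS ≈ 16 V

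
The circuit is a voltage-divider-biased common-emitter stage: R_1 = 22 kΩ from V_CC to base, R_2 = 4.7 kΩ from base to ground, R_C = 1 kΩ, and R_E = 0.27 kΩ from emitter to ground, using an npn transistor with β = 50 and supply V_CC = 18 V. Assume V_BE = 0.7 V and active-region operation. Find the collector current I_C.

Thevenize the base divider: V_Th = V_CC·R_2/(R_1+R_2) = 18×4.7/26.7 = 3.17 V, R_Th = R_1‖R_2 = 3.87 kΩ.
Base-emitter loop: V_Th = I_B·R_Th + V_BE + (β+1)I_B·R_E, so I_B = (3.17 − 0.7) / (3.87 + 51×0.27) = 0.14 mA.
I_C = β·I_B = 50×0.14 = 7 mA, and I_E = (β+1)I_B = 7.14 mA.
V_CE = V_CC − I_C·R_C − I_E·R_E = 18 − 7×1 − 7.14×0.27 = 9.08 V.
V_CE = 9.08 V > 0.2 V confirms active-region operation.

I_C ≈ 7 mA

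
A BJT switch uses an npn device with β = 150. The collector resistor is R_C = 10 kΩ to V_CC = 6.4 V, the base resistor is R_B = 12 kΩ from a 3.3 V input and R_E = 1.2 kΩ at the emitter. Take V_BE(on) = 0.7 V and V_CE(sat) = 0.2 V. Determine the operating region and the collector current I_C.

Assume active: I_B = (3.3 − 0.7)/(12 + 151×1.2) = 0.0135 mA, I_C = β·I_B = 2.02 mA.
Then V_CE = 6.4 − 2.02×10 − 2.03×1.2 = -16.2 V < 0.2 V — the active assumption fails.
Re-solve with V_CE = 0.2 V. KCL at the emitter: V_E/R_E = (V_BB−0.7−V_E)/R_B + (V_CC−0.2−V_E)/R_C, giving V_E = 0.823 V.
I_C = (V_CC − 0.2 − V_E)/R_C = (6.2 − 0.823)/10 = 0.538 mA.
Check: I_B = (2.6 − 0.823)/12 = 0.148 mA, and β·I_B = 22.2 mA > I_C, confirming saturation.

saturation; I_C ≈ 0.54 mA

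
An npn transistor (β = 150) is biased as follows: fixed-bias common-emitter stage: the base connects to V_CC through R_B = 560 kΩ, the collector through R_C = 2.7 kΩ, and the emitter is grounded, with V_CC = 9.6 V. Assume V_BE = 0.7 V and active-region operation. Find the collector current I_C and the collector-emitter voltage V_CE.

I_C ≈ 2.4 mA, V_CE ≈ 3.2 V

Base loop: V_CC = I_B·R_B + V_BE, so I_B = (9.6 − 0.7)/560 kΩ = 0.0159 mA.
In the active region I_C = β·I_B = 150 × 0.0159 = 2.38 mA.
Collector loop: V_CE = V_CC − I_C·R_C = 9.6 − 2.38×2.7 = 3.16 V.
Since V_CE = 3.16 V > V_CE(sat) ≈ 0.2 V, the transistor is in the active region as assumed.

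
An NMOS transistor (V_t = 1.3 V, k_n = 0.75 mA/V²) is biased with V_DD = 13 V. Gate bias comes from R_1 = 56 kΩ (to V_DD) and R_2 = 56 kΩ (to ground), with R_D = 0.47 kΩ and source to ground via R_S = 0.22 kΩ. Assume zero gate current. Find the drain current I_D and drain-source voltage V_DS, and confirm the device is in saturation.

V_G = V_DD·R_2/(R_1+R_2) = 13×56/112 = 6.5 V.
Assume saturation: I_D = (k_n/2)(V_GS − V_t)² with V_GS = V_G − I_D·R_S = 6.5 − 0.22·I_D.
Substituting gives 0.0181·I_D² − 1.86·I_D + 10.1 = 0, with roots I_D = 5.78 or 96.6 mA.
The root I_D = 96.6 mA gives V_GS = -14.7 V ≤ V_t, so take I_D = 5.78 mA.
Then V_GS = 5.23 V and V_DS = V_DD − I_D(R_D+R_S) = 13 − 5.78×0.69 = 9.01 V.
Saturation requires V_DS ≥ V_GS − V_t = 3.93 V; 9.01 ≥ 3.93 ✓.

I_D ≈ 5.8 mA, V_DS ≈ 9 V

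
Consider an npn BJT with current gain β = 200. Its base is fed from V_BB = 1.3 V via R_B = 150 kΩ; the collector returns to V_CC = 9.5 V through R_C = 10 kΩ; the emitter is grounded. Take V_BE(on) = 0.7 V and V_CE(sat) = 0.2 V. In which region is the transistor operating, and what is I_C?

active; I_C ≈ 0.8 mA

Assume active. Base-emitter loop: I_B = (V_BB − V_BE)/R_B = (1.3 − 0.7)/150 = 0.004 mA.
I_C = β·I_B = 200×0.004 = 0.8 mA.
V_CE = V_CC − I_C·R_C = 9.5 − 0.8×10 = 1.5 V > V_CE(sat), so the active-region assumption holds.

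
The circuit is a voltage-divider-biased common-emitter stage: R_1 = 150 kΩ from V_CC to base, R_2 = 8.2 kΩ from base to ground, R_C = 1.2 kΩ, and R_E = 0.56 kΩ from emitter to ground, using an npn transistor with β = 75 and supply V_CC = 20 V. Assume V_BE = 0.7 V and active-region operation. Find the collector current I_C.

Thevenize the base divider: V_Th = V_CC·R_2/(R_1+R_2) = 20×8.2/158 = 1.04 V, R_Th = R_1‖R_2 = 7.77 kΩ.
Base-emitter loop: V_Th = I_B·R_Th + V_BE + (β+1)I_B·R_E, so I_B = (1.04 − 0.7) / (7.77 + 76×0.56) = 0.00669 mA.
I_C = β·I_B = 75×0.00669 = 0.502 mA, and I_E = (β+1)I_B = 0.508 mA.
V_CE = V_CC − I_C·R_C − I_E·R_E = 20 − 0.502×1.2 − 0.508×0.56 = 19.1 V.
V_CE = 19.1 V > 0.2 V confirms active-region operation.

I_C ≈ 0.5 mA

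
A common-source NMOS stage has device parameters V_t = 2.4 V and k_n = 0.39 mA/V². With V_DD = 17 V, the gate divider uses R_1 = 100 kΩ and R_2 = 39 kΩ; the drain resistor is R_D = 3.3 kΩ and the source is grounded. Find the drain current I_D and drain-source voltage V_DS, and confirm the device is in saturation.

I_D ≈ 1.1 mA, V_DS ≈ 13 V

V_G = V_DD·R_2/(R_1+R_2) = 17×39/139 = 4.77 V. With the source grounded, V_GS = V_G = 4.77 V.
Assume saturation: I_D = (k_n/2)(V_GS − V_t)² = (0.39/2)×(4.77 − 2.4)² = 0.195×2.37² = 1.1 mA.
V_DS = V_DD − I_D·R_D = 17 − 1.1×3.3 = 13.4 V.
Saturation requires V_DS ≥ V_GS − V_t = 2.37 V; 13.4 ≥ 2.37 ✓.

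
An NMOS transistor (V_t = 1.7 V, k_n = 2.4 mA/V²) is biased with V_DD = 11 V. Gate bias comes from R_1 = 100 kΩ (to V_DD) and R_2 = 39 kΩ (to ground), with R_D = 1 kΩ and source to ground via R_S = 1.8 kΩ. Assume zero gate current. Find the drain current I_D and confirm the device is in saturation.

V_G = V_DD·R_2/(R_1+R_2) = 11×39/139 = 3.09 V.
Assume saturation: I_D = (k_n/2)(V_GS − V_t)² with V_GS = V_G − I_D·R_S = 3.09 − 1.8·I_D.
Substituting gives 3.89·I_D² − 6.99·I_D + 2.31 = 0, with roots I_D = 0.436 or 1.36 mA.
The root I_D = 1.36 mA gives V_GS = 0.635 V ≤ V_t, so take I_D = 0.436 mA.
Then V_GS = 2.3 V and V_DS = V_DD − I_D(R_D+R_S) = 11 − 0.436×2.8 = 9.78 V.
Saturation requires V_DS ≥ V_GS − V_t = 0.602 V; 9.78 ≥ 0.602 ✓.

I_D ≈ 0.44 mA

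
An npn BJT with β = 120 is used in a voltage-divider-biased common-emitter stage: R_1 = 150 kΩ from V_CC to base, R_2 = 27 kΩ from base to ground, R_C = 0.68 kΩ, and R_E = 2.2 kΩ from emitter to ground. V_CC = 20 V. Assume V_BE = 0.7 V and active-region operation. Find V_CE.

Thevenize the base divider: V_Th = V_CC·R_2/(R_1+R_2) = 20×27/177 = 3.05 V, R_Th = R_1‖R_2 = 22.9 kΩ.
Base-emitter loop: V_Th = I_B·R_Th + V_BE + (β+1)I_B·R_E, so I_B = (3.05 − 0.7) / (22.9 + 121×2.2) = 0.00813 mA.
I_C = β·I_B = 120×0.00813 = 0.976 mA, and I_E = (β+1)I_B = 0.984 mA.
V_CE = V_CC − I_C·R_C − I_E·R_E = 20 − 0.976×0.68 − 0.984×2.2 = 17.2 V.
V_CE = 17.2 V > 0.2 V confirms active-region operation.

V_CE ≈ 17 V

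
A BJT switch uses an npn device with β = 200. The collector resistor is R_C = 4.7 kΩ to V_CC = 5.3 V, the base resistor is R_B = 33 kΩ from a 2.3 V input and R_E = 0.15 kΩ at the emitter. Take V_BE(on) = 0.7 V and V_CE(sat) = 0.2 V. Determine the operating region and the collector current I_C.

saturation; I_C ≈ 1.1 mA

Assume active: I_B = (2.3 − 0.7)/(33 + 201×0.15) = 0.0253 mA, I_C = β·I_B = 5.07 mA.
Then V_CE = 5.3 − 5.07×4.7 − 5.09×0.15 = -19.3 V < 0.2 V — the active assumption fails.
Re-solve with V_CE = 0.2 V. KCL at the emitter: V_E/R_E = (V_BB−0.7−V_E)/R_B + (V_CC−0.2−V_E)/R_C, giving V_E = 0.164 V.
I_C = (V_CC − 0.2 − V_E)/R_C = (5.1 − 0.164)/4.7 = 1.05 mA.
Check: I_B = (1.6 − 0.164)/33 = 0.0435 mA, and β·I_B = 8.7 mA > I_C, confirming saturation.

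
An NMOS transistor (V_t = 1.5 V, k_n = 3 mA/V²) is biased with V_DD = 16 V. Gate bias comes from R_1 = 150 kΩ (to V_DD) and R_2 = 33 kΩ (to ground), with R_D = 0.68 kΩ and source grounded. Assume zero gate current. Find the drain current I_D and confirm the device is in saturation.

I_D ≈ 2.9 mA

V_G = V_DD·R_2/(R_1+R_2) = 16×33/183 = 2.89 V. With the source grounded, V_GS = V_G = 2.89 V.
Assume saturation: I_D = (k_n/2)(V_GS − V_t)² = (3/2)×(2.89 − 1.5)² = 1.5×1.39² = 2.88 mA.
V_DS = V_DD − I_D·R_D = 16 − 2.88×0.68 = 14 V.
Saturation requires V_DS ≥ V_GS − V_t = 1.39 V; 14 ≥ 1.39 ✓.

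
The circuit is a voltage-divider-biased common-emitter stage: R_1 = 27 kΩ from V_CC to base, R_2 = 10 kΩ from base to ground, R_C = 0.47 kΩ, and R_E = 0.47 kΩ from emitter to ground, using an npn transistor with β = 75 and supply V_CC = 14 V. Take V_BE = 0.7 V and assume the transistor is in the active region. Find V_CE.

Thevenize the base divider: V_Th = V_CC·R_2/(R_1+R_2) = 14×10/37 = 3.78 V, R_Th = R_1‖R_2 = 7.3 kΩ.
Base-emitter loop: V_Th = I_B·R_Th + V_BE + (β+1)I_B·R_E, so I_B = (3.78 − 0.7) / (7.3 + 76×0.47) = 0.0717 mA.
I_C = β·I_B = 75×0.0717 = 5.38 mA, and I_E = (β+1)I_B = 5.45 mA.
V_CE = V_CC − I_C·R_C − I_E·R_E = 14 − 5.38×0.47 − 5.45×0.47 = 8.91 V.
V_CE = 8.91 V > 0.2 V confirms active-region operation.

V_CE ≈ 8.9 V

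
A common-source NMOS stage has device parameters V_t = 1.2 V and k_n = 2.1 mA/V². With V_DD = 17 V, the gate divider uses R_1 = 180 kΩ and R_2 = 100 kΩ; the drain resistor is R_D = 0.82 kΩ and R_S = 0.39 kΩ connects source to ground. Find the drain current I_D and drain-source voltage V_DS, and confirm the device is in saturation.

V_G = V_DD·R_2/(R_1+R_2) = 17×100/280 = 6.07 V.
Assume saturation: I_D = (k_n/2)(V_GS − V_t)² with V_GS = V_G − I_D·R_S = 6.07 − 0.39·I_D.
Substituting gives 0.16·I_D² − 4.99·I_D + 24.9 = 0, with roots I_D = 6.24 or 25 mA.
The root I_D = 25 mA gives V_GS = -3.68 V ≤ V_t, so take I_D = 6.24 mA.
Then V_GS = 3.64 V and V_DS = V_DD − I_D(R_D+R_S) = 17 − 6.24×1.21 = 9.45 V.
Saturation requires V_DS ≥ V_GS − V_t = 2.44 V; 9.45 ≥ 2.44 ✓.

I_D ≈ 6.2 mA, V_DS ≈ 9.4 V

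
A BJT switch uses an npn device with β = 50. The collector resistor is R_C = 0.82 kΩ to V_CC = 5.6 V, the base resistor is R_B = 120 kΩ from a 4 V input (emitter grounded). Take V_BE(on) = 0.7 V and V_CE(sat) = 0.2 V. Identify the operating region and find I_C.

active; I_C ≈ 1.4 mA

Assume active. Base-emitter loop: I_B = (V_BB − V_BE)/R_B = (4 − 0.7)/120 = 0.0275 mA.
I_C = β·I_B = 50×0.0275 = 1.38 mA.
V_CE = V_CC − I_C·R_C = 5.6 − 1.38×0.82 = 4.47 V > V_CE(sat), so the active-region assumption holds.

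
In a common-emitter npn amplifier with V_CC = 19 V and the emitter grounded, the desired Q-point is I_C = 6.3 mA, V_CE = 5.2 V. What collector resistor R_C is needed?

R_C ≈ 2.2 kΩ

Collector loop: V_CC = I_C·R_C + V_CE.
R_C = (V_CC − V_CE)/I_C = (19 − 5.2)/6.3 = 2.19 kΩ.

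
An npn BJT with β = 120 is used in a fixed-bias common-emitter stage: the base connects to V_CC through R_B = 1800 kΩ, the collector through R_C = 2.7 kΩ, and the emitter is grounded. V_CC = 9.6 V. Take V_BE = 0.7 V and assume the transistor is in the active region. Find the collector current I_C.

Base loop: V_CC = I_B·R_B + V_BE, so I_B = (9.6 − 0.7)/1800 kΩ = 0.00494 mA.
In the active region I_C = β·I_B = 120 × 0.00494 = 0.593 mA.
Collector loop: V_CE = V_CC − I_C·R_C = 9.6 − 0.593×2.7 = 8 V.
Since V_CE = 8 V > V_CE(sat) ≈ 0.2 V, the transistor is in the active region as assumed.

I_C ≈ 0.59 mA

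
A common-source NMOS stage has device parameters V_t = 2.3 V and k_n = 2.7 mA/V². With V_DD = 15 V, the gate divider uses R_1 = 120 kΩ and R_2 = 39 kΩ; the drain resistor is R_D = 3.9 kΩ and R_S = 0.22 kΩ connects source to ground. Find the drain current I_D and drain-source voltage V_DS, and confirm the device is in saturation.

I_D ≈ 1.5 mA, V_DS ≈ 8.9 V

V_G = V_DD·R_2/(R_1+R_2) = 15×39/159 = 3.68 V.
Assume saturation: I_D = (k_n/2)(V_GS − V_t)² with V_GS = V_G − I_D·R_S = 3.68 − 0.22·I_D.
Substituting gives 0.0653·I_D² − 1.82·I_D + 2.57 = 0, with roots I_D = 1.49 or 26.4 mA.
The root I_D = 26.4 mA gives V_GS = -2.12 V ≤ V_t, so take I_D = 1.49 mA.
Then V_GS = 3.35 V and V_DS = V_DD − I_D(R_D+R_S) = 15 − 1.49×4.12 = 8.85 V.
Saturation requires V_DS ≥ V_GS − V_t = 1.05 V; 8.85 ≥ 1.05 ✓.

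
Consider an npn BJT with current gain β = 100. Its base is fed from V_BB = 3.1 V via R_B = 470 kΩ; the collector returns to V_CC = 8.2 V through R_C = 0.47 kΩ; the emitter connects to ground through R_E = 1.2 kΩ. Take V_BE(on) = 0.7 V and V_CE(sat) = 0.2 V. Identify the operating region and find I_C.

Assume active. Base-emitter loop: I_B = (V_BB − V_BE)/(R_B + (β+1)R_E) = (3.1 − 0.7)/(470 + 101×1.2) = 0.00406 mA.
I_C = β·I_B = 100×0.00406 = 0.406 mA.
V_CE = V_CC − I_C·R_C − I_E·R_E = 8.2 − 0.406×0.47 − 0.41×1.2 = 7.52 V > V_CE(sat), so the active-region assumption holds.

active; I_C ≈ 0.41 mA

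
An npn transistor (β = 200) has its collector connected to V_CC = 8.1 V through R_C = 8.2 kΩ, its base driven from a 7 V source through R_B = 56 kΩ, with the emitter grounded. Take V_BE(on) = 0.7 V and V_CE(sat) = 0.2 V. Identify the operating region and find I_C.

saturation; I_C ≈ 0.96 mA

Assume active: I_B = (7 − 0.7)/56 = 0.113 mA, giving I_C = β·I_B = 22.5 mA.
But then V_CE = 8.1 − 22.5×8.2 = -176 V < V_CE(sat) = 0.2 V — impossible in the active region.
So the transistor is saturated. With V_CE = 0.2 V, I_C = (V_CC − 0.2)/R_C = 7.9/8.2 = 0.963 mA.
Check: β·I_B = 22.5 mA > I_C = 0.963 mA, confirming saturation.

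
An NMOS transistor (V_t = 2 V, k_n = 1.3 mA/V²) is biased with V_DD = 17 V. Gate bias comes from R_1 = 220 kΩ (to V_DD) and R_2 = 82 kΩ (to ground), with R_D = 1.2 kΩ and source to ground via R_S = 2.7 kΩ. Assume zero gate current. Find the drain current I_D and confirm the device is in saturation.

V_G = V_DD·R_2/(R_1+R_2) = 17×82/302 = 4.62 V.
Assume saturation: I_D = (k_n/2)(V_GS − V_t)² with V_GS = V_G − I_D·R_S = 4.62 − 2.7·I_D.
Substituting gives 4.74·I_D² − 10.2·I_D + 4.45 = 0, with roots I_D = 0.61 or 1.54 mA.
The root I_D = 1.54 mA gives V_GS = 0.461 V ≤ V_t, so take I_D = 0.61 mA.
Then V_GS = 2.97 V and V_DS = V_DD − I_D(R_D+R_S) = 17 − 0.61×3.9 = 14.6 V.
Saturation requires V_DS ≥ V_GS − V_t = 0.969 V; 14.6 ≥ 0.969 ✓.

I_D ≈ 0.61 mA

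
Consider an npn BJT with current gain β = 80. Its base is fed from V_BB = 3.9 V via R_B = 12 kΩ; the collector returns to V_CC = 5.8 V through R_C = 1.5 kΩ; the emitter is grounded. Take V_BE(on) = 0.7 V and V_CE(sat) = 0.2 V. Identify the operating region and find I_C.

saturation; I_C ≈ 3.7 mA

Assume active: I_B = (3.9 − 0.7)/12 = 0.267 mA, giving I_C = β·I_B = 21.3 mA.
But then V_CE = 5.8 − 21.3×1.5 = -26.2 V < V_CE(sat) = 0.2 V — impossible in the active region.
So the transistor is saturated. With V_CE = 0.2 V, I_C = (V_CC − 0.2)/R_C = 5.6/1.5 = 3.73 mA.
Check: β·I_B = 21.3 mA > I_C = 3.73 mA, confirming saturation.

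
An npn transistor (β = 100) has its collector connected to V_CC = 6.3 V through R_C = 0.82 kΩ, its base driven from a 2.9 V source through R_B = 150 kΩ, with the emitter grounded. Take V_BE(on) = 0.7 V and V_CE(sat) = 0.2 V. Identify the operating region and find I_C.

active; I_C ≈ 1.5 mA

Assume active. Base-emitter loop: I_B = (V_BB − V_BE)/R_B = (2.9 − 0.7)/150 = 0.0147 mA.
I_C = β·I_B = 100×0.0147 = 1.47 mA.
V_CE = V_CC − I_C·R_C = 6.3 − 1.47×0.82 = 5.1 V > V_CE(sat), so the active-region assumption holds.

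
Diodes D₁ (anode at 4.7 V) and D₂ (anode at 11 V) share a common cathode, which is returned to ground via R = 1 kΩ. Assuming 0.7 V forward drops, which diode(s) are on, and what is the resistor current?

Assume both conduct. Then node N would need to be at both 4.7−0.7 = 4 V and 11−0.7 = 10.3 V, which is impossible.
Assume only D₂ conducts: V_N = 11 − 0.7 = 10.3 V, so I_R = 10.3/1 = 10.3 mA.
Check D₁: its anode-to-cathode voltage is 4.7 − 10.3 = -5.6 V < 0.7 V, so it is off. The assumption is consistent.

Only D₂ conducts; I_R ≈ 10 mA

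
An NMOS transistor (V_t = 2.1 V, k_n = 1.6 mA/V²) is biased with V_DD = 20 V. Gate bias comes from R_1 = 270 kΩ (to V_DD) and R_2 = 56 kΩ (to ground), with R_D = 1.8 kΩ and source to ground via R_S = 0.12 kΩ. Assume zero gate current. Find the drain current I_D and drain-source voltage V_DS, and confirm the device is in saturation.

I_D ≈ 1.1 mA, V_DS ≈ 18 V

V_G = V_DD·R_2/(R_1+R_2) = 20×56/326 = 3.44 V.
Assume saturation: I_D = (k_n/2)(V_GS − V_t)² with V_GS = V_G − I_D·R_S = 3.44 − 0.12·I_D.
Substituting gives 0.0115·I_D² − 1.26·I_D + 1.43 = 0, with roots I_D = 1.15 or 108 mA.
The root I_D = 108 mA gives V_GS = -9.51 V ≤ V_t, so take I_D = 1.15 mA.
Then V_GS = 3.3 V and V_DS = V_DD − I_D(R_D+R_S) = 20 − 1.15×1.92 = 17.8 V.
Saturation requires V_DS ≥ V_GS − V_t = 1.2 V; 17.8 ≥ 1.2 ✓.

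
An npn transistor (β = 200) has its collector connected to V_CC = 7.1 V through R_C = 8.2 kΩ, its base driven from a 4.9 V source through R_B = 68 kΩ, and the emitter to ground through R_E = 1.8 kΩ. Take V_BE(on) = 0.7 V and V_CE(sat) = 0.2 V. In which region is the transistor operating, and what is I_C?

saturation; I_C ≈ 0.68 mA

Assume active: I_B = (4.9 − 0.7)/(68 + 201×1.8) = 0.00977 mA, I_C = β·I_B = 1.95 mA.
Then V_CE = 7.1 − 1.95×8.2 − 1.96×1.8 = -12.5 V < 0.2 V — the active assumption fails.
Re-solve with V_CE = 0.2 V. KCL at the emitter: V_E/R_E = (V_BB−0.7−V_E)/R_B + (V_CC−0.2−V_E)/R_C, giving V_E = 1.3 V.
I_C = (V_CC − 0.2 − V_E)/R_C = (6.9 − 1.3)/8.2 = 0.682 mA.
Check: I_B = (4.2 − 1.3)/68 = 0.0426 mA, and β·I_B = 8.52 mA > I_C, confirming saturation.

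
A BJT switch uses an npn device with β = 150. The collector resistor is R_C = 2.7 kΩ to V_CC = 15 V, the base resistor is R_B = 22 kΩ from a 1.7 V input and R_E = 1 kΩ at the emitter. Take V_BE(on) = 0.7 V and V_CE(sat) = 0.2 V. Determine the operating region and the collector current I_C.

Assume active. Base-emitter loop: I_B = (V_BB − V_BE)/(R_B + (β+1)R_E) = (1.7 − 0.7)/(22 + 151×1) = 0.00578 mA.
I_C = β·I_B = 150×0.00578 = 0.867 mA.
V_CE = V_CC − I_C·R_C − I_E·R_E = 15 − 0.867×2.7 − 0.873×1 = 11.8 V > V_CE(sat), so the active-region assumption holds.

active; I_C ≈ 0.87 mA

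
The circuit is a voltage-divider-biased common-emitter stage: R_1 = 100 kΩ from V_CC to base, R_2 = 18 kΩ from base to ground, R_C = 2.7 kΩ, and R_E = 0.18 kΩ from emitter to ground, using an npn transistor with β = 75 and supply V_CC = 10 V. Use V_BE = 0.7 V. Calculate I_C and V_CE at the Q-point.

Thevenize the base divider: V_Th = V_CC·R_2/(R_1+R_2) = 10×18/118 = 1.53 V, R_Th = R_1‖R_2 = 15.3 kΩ.
Base-emitter loop: V_Th = I_B·R_Th + V_BE + (β+1)I_B·R_E, so I_B = (1.53 − 0.7) / (15.3 + 76×0.18) = 0.0285 mA.
I_C = β·I_B = 75×0.0285 = 2.14 mA, and I_E = (β+1)I_B = 2.17 mA.
V_CE = V_CC − I_C·R_C − I_E·R_E = 10 − 2.14×2.7 − 2.17×0.18 = 3.83 V.
V_CE = 3.83 V > 0.2 V confirms active-region operation.

I_C ≈ 2.1 mA, V_CE ≈ 3.8 V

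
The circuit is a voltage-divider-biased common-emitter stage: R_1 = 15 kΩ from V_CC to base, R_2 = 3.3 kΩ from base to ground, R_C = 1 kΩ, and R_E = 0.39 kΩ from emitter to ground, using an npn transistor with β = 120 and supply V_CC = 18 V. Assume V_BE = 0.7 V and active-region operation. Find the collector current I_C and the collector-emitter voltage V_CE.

I_C ≈ 6.1 mA, V_CE ≈ 9.5 V

Thevenize the base divider: V_Th = V_CC·R_2/(R_1+R_2) = 18×3.3/18.3 = 3.25 V, R_Th = R_1‖R_2 = 2.7 kΩ.
Base-emitter loop: V_Th = I_B·R_Th + V_BE + (β+1)I_B·R_E, so I_B = (3.25 − 0.7) / (2.7 + 121×0.39) = 0.051 mA.
I_C = β·I_B = 120×0.051 = 6.12 mA, and I_E = (β+1)I_B = 6.17 mA.
V_CE = V_CC − I_C·R_C − I_E·R_E = 18 − 6.12×1 − 6.17×0.39 = 9.47 V.
V_CE = 9.47 V > 0.2 V confirms active-region operation.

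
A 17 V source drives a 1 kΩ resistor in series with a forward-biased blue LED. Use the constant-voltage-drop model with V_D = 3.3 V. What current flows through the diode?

I ≈ 14 mA

KVL around the loop: 17 = V_D + I·R = 3.3 + I × 1 kΩ.
So I = (17 − 3.3) / 1 kΩ = 13.7 / 1 = 13.7 mA.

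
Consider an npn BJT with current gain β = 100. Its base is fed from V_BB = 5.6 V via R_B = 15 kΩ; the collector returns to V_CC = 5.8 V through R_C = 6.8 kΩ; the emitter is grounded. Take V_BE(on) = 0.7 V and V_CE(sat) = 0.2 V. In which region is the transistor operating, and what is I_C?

saturation; I_C ≈ 0.82 mA

Assume active: I_B = (5.6 − 0.7)/15 = 0.327 mA, giving I_C = β·I_B = 32.7 mA.
But then V_CE = 5.8 − 32.7×6.8 = -216 V < V_CE(sat) = 0.2 V — impossible in the active region.
So the transistor is saturated. With V_CE = 0.2 V, I_C = (V_CC − 0.2)/R_C = 5.6/6.8 = 0.824 mA.
Check: β·I_B = 32.7 mA > I_C = 0.824 mA, confirming saturation.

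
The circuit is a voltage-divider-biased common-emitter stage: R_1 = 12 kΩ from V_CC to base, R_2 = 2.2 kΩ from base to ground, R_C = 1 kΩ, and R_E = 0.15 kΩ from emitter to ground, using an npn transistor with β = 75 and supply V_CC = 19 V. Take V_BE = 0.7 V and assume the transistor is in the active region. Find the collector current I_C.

I_C ≈ 13 mA

Thevenize the base divider: V_Th = V_CC·R_2/(R_1+R_2) = 19×2.2/14.2 = 2.94 V, R_Th = R_1‖R_2 = 1.86 kΩ.
Base-emitter loop: V_Th = I_B·R_Th + V_BE + (β+1)I_B·R_E, so I_B = (2.94 − 0.7) / (1.86 + 76×0.15) = 0.169 mA.
I_C = β·I_B = 75×0.169 = 12.7 mA, and I_E = (β+1)I_B = 12.9 mA.
V_CE = V_CC − I_C·R_C − I_E·R_E = 19 − 12.7×1 − 12.9×0.15 = 4.38 V.
V_CE = 4.38 V > 0.2 V confirms active-region operation.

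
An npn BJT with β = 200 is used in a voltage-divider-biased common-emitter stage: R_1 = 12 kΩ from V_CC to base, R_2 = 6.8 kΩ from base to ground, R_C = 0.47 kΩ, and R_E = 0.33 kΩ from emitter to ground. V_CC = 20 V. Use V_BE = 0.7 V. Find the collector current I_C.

I_C ≈ 18 mA

Thevenize the base divider: V_Th = V_CC·R_2/(R_1+R_2) = 20×6.8/18.8 = 7.23 V, R_Th = R_1‖R_2 = 4.34 kΩ.
Base-emitter loop: V_Th = I_B·R_Th + V_BE + (β+1)I_B·R_E, so I_B = (7.23 − 0.7) / (4.34 + 201×0.33) = 0.0925 mA.
I_C = β·I_B = 200×0.0925 = 18.5 mA, and I_E = (β+1)I_B = 18.6 mA.
V_CE = V_CC − I_C·R_C − I_E·R_E = 20 − 18.5×0.47 − 18.6×0.33 = 5.18 V.
V_CE = 5.18 V > 0.2 V confirms active-region operation.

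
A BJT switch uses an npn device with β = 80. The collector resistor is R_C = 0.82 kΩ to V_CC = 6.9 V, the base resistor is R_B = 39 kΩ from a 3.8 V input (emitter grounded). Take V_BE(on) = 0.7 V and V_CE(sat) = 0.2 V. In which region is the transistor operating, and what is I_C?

Assume active. Base-emitter loop: I_B = (V_BB − V_BE)/R_B = (3.8 − 0.7)/39 = 0.0795 mA.
I_C = β·I_B = 80×0.0795 = 6.36 mA.
V_CE = V_CC − I_C·R_C = 6.9 − 6.36×0.82 = 1.69 V > V_CE(sat), so the active-region assumption holds.

active; I_C ≈ 6.4 mA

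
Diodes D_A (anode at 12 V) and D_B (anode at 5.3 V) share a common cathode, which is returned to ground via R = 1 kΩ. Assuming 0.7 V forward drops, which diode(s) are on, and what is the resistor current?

Only D_A conducts; I_R ≈ 11 mA

Assume both conduct. Then node N would need to be at both 12−0.7 = 11.3 V and 5.3−0.7 = 4.6 V, which is impossible.
Assume only D_A conducts: V_N = 12 − 0.7 = 11.3 V, so I_R = 11.3/1 = 11.3 mA.
Check D_B: its anode-to-cathode voltage is 5.3 − 11.3 = -6 V < 0.7 V, so it is off. The assumption is consistent.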